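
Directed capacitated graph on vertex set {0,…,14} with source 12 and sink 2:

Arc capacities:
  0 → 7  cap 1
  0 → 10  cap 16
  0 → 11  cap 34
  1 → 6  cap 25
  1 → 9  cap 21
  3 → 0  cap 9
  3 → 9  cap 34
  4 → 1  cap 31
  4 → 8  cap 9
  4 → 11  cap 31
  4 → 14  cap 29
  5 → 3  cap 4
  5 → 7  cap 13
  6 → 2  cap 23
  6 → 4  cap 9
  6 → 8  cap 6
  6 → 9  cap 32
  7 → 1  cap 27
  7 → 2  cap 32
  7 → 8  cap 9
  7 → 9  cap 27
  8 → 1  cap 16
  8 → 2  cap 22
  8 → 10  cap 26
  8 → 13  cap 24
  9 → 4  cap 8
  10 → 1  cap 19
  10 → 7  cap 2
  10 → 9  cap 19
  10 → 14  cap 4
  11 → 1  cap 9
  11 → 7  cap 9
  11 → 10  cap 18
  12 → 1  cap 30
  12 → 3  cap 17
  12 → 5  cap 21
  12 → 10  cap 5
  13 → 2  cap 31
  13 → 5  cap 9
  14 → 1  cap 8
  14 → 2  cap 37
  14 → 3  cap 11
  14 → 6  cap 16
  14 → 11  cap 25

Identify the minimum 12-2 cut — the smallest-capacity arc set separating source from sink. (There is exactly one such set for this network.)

augment #1: 12→1→6→2 push 23
augment #2: 12→5→7→2 push 13
augment #3: 12→10→7→2 push 2
augment #4: 12→10→14→2 push 3
augment #5: 12→1→6→8→2 push 2
augment #6: 12→3→0→7→2 push 1
augment #7: 12→1→9→4→8→2 push 5
augment #8: 12→3→0→10→14→2 push 1
augment #9: 12→3→0→11→7→2 push 7
augment #10: 12→3→9→4→8→2 push 3
max flow = 60; residual-reachable set from 12 gives S-side
cut edges (S→T): {(1,6), (3,0), (5,7), (9,4), (12,10)} total cap 60

Min-cut arcs: {(1,6), (3,0), (5,7), (9,4), (12,10)} (total capacity 60)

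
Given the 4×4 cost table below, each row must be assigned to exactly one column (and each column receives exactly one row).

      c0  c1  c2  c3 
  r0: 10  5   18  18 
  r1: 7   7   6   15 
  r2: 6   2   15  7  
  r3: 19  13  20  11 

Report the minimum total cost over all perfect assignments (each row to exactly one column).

Minimum assignment cost: 28

optimal assignment: row0→col1 (cost 5), row1→col2 (cost 6), row2→col0 (cost 6), row3→col3 (cost 11)
total = 5 + 6 + 6 + 11 = 28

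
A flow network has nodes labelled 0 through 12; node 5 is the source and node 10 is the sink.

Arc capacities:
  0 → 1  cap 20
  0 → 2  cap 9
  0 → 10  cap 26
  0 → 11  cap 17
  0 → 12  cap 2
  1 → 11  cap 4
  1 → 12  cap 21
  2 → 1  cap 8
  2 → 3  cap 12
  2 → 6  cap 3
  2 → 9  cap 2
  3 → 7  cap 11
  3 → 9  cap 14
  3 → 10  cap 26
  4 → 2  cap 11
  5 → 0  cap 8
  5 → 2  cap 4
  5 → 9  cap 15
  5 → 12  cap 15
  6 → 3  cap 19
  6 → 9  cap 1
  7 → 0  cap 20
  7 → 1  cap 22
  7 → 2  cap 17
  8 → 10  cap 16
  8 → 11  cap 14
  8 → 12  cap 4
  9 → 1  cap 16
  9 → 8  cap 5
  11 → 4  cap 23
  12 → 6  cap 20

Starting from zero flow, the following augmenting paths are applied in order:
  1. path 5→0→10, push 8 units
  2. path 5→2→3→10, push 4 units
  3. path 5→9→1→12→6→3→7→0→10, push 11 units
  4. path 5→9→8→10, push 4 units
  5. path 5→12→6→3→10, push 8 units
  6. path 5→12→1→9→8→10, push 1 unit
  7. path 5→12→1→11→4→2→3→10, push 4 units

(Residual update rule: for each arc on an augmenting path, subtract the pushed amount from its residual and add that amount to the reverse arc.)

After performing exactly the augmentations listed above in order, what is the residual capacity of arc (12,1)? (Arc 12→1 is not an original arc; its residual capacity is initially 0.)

after path 1 (5→0→10, push 8): res(12,1)=0
after path 2 (5→2→3→10, push 4): res(12,1)=0
after path 3 (5→9→1→12→6→3→7→0→10, push 11): res(12,1)=11
after path 4 (5→9→8→10, push 4): res(12,1)=11
after path 5 (5→12→6→3→10, push 8): res(12,1)=11
after path 6 (5→12→1→9→8→10, push 1): res(12,1)=10
after path 7 (5→12→1→11→4→2→3→10, push 4): res(12,1)=6

Residual capacity of (12,1): 6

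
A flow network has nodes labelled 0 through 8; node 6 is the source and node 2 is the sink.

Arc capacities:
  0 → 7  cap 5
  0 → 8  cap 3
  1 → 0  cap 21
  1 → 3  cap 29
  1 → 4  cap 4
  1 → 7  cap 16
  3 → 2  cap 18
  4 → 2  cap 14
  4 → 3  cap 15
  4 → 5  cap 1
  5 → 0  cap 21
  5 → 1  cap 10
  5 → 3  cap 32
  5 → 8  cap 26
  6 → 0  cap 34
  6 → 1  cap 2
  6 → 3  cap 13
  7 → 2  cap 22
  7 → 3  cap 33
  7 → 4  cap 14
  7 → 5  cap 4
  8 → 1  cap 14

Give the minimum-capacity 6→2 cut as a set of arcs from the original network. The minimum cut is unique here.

augment #1: 6→3→2 push 13
augment #2: 6→0→7→2 push 5
augment #3: 6→1→3→2 push 2
augment #4: 6→0→8→1→3→2 push 3
max flow = 23; residual-reachable set from 6 gives S-side
cut edges (S→T): {(0,7), (0,8), (6,1), (6,3)} total cap 23

Min-cut arcs: {(0,7), (0,8), (6,1), (6,3)} (total capacity 23)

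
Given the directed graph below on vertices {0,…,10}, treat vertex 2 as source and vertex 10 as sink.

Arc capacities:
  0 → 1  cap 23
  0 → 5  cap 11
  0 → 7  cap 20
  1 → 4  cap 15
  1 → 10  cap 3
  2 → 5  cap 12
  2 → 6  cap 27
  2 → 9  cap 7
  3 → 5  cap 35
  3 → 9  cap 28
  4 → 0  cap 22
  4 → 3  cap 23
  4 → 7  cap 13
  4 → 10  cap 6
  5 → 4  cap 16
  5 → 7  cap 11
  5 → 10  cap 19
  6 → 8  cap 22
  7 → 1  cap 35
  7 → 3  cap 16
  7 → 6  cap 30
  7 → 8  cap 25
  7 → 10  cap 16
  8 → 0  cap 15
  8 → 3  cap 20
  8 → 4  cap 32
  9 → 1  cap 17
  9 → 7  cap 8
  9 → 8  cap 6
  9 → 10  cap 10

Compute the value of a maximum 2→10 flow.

augment #1: 2→5→10 bottleneck 12, total now 12
augment #2: 2→9→10 bottleneck 7, total now 19
augment #3: 2→6→8→4→10 bottleneck 6, total now 25
augment #4: 2→6→8→0→1→10 bottleneck 3, total now 28
augment #5: 2→6→8→0→5→10 bottleneck 7, total now 35
augment #6: 2→6→8→0→7→10 bottleneck 5, total now 40
augment #7: 2→6→8→3→9→10 bottleneck 1, total now 41

Maximum flow value: 41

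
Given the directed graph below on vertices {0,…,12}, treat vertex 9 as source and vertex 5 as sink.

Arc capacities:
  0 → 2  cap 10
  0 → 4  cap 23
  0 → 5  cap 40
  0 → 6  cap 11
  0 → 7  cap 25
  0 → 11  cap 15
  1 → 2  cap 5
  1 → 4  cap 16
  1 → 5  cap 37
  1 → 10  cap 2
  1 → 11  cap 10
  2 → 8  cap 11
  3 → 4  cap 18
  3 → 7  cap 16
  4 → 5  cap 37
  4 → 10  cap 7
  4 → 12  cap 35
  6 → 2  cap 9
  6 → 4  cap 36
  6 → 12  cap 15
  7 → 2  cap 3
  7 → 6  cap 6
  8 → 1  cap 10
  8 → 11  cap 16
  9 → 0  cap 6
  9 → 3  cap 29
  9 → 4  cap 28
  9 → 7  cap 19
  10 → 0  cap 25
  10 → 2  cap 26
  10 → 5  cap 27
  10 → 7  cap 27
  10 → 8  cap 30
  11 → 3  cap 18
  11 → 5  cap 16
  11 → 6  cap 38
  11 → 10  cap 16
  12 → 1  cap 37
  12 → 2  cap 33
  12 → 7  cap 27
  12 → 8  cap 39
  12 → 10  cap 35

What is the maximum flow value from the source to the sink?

augment #1: 9→0→5 bottleneck 6, total now 6
augment #2: 9→4→5 bottleneck 28, total now 34
augment #3: 9→3→4→5 bottleneck 9, total now 43
augment #4: 9→3→4→10→5 bottleneck 7, total now 50
augment #5: 9→3→4→12→1→5 bottleneck 2, total now 52
augment #6: 9→7→2→8→1→5 bottleneck 3, total now 55
augment #7: 9→7→6→12→1→5 bottleneck 6, total now 61

Maximum flow value: 61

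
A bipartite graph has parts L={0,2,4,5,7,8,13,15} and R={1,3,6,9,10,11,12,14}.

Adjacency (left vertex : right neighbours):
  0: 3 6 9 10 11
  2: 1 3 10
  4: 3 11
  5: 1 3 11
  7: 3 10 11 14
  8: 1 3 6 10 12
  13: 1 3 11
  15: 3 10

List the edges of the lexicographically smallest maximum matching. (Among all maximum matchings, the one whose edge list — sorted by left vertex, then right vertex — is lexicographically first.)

|M| = 7 (so the lex-smallest maximum matching has 7 edges)
process left vertices in ascending order; for each, take the smallest-labelled available neighbour that still permits 7 edges overall, or leave it unmatched if none does
lex-smallest matching: {0-6, 2-1, 4-3, 5-11, 7-14, 8-12, 15-10}

Lex-smallest maximum matching: {(0,6), (2,1), (4,3), (5,11), (7,14), (8,12), (15,10)}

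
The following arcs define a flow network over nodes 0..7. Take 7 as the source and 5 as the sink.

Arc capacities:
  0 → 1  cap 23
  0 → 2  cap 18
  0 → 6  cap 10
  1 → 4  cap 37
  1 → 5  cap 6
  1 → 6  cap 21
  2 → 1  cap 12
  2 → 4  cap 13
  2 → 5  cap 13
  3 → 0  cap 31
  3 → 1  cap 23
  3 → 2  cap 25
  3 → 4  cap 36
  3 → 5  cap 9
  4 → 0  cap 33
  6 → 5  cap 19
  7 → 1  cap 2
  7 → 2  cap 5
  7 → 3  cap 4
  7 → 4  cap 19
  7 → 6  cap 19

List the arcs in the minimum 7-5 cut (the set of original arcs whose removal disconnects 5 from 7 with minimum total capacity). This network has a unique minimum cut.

Min-cut arcs: {(1,5), (2,5), (6,5), (7,3)} (total capacity 42)

augment #1: 7→1→5 push 2
augment #2: 7→2→5 push 5
augment #3: 7→3→5 push 4
augment #4: 7→6→5 push 19
augment #5: 7→4→0→1→5 push 4
augment #6: 7→4→0→2→5 push 8
max flow = 42; residual-reachable set from 7 gives S-side
cut edges (S→T): {(1,5), (2,5), (6,5), (7,3)} total cap 42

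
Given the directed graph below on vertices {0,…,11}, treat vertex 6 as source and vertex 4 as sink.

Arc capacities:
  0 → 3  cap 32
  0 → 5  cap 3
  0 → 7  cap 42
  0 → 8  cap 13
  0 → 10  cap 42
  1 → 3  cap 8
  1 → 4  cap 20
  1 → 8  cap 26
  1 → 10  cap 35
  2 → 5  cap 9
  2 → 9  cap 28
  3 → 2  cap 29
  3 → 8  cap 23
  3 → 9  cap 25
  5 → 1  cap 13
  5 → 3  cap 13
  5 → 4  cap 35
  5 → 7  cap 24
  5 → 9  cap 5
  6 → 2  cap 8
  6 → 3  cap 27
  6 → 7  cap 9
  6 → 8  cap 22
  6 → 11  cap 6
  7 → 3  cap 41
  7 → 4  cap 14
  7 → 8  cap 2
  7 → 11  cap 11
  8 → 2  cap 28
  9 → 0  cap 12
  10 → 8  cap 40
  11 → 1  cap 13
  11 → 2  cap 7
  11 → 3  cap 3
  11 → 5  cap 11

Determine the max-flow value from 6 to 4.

augment #1: 6→7→4 bottleneck 9, total now 9
augment #2: 6→2→5→4 bottleneck 8, total now 17
augment #3: 6→11→1→4 bottleneck 6, total now 23
augment #4: 6→3→2→5→4 bottleneck 1, total now 24
augment #5: 6→3→9→0→5→4 bottleneck 3, total now 27
augment #6: 6→3→9→0→7→4 bottleneck 5, total now 32
augment #7: 6→3→9→0→7→11→1→4 bottleneck 4, total now 36

Maximum flow value: 36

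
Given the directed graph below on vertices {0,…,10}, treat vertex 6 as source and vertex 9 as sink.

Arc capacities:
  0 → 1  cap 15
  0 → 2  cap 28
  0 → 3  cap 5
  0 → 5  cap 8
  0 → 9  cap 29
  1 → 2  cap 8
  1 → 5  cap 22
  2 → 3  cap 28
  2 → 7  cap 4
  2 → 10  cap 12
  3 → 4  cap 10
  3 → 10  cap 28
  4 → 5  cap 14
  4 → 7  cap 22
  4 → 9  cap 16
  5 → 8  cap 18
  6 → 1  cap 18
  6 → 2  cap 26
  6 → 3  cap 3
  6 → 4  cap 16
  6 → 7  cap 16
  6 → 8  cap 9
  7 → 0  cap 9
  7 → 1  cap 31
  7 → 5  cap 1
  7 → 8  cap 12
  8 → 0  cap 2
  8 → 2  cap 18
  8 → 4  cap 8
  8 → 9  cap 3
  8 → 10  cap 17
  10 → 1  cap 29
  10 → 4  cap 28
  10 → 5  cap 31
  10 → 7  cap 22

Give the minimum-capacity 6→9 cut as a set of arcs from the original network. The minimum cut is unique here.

augment #1: 6→4→9 push 16
augment #2: 6→8→9 push 3
augment #3: 6→7→0→9 push 9
augment #4: 6→8→0→9 push 2
max flow = 30; residual-reachable set from 6 gives S-side
cut edges (S→T): {(4,9), (7,0), (8,0), (8,9)} total cap 30

Min-cut arcs: {(4,9), (7,0), (8,0), (8,9)} (total capacity 30)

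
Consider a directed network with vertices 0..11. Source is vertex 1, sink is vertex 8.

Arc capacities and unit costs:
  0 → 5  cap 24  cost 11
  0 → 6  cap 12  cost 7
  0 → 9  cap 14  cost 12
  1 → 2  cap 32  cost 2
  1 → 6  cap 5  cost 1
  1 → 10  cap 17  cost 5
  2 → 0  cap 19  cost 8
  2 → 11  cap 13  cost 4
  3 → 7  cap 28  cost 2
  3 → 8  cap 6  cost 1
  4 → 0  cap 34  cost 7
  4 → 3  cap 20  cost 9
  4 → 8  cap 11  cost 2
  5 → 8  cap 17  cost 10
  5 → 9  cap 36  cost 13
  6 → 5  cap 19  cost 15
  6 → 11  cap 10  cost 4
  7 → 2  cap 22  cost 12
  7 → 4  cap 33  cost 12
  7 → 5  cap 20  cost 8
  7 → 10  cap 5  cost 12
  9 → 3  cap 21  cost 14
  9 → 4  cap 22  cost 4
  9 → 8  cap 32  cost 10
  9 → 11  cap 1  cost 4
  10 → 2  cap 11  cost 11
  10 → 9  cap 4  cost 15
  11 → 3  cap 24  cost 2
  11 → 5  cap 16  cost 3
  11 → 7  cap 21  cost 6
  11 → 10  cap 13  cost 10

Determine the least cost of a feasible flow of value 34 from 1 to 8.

Minimum cost for 34 units: 732

shortest-cost path #1: 1→6→11→3→8 push 5 @ unit cost 8 (adds 40)
shortest-cost path #2: 1→2→11→3→8 push 1 @ unit cost 9 (adds 9)
shortest-cost path #3: 1→2→11→5→8 push 12 @ unit cost 19 (adds 228)
shortest-cost path #4: 1→10→9→4→8 push 4 @ unit cost 26 (adds 104)
shortest-cost path #5: 1→2→0→9→4→8 push 7 @ unit cost 28 (adds 196)
shortest-cost path #6: 1→2→0→5→8 push 5 @ unit cost 31 (adds 155)
total cost = 732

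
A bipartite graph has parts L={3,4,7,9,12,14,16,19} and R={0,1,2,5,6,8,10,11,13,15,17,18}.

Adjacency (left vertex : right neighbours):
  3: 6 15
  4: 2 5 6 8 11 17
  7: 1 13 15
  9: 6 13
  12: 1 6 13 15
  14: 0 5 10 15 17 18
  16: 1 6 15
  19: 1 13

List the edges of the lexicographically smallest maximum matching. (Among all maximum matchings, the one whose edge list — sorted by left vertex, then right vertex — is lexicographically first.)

Lex-smallest maximum matching: {(3,6), (4,2), (7,1), (9,13), (12,15), (14,0)}

|M| = 6 (so the lex-smallest maximum matching has 6 edges)
process left vertices in ascending order; for each, take the smallest-labelled available neighbour that still permits 6 edges overall, or leave it unmatched if none does
lex-smallest matching: {3-6, 4-2, 7-1, 9-13, 12-15, 14-0}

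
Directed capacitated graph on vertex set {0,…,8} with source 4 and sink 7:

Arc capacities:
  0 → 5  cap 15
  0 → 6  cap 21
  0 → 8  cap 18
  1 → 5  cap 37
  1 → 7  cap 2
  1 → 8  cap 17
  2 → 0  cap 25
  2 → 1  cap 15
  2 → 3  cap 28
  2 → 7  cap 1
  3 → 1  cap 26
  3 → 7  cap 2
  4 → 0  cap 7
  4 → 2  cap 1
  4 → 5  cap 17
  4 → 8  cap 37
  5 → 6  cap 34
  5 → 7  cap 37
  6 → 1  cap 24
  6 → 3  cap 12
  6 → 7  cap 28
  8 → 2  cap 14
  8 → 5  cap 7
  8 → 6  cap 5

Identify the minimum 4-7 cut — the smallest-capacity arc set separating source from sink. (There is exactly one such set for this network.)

Min-cut arcs: {(4,0), (4,2), (4,5), (8,2), (8,5), (8,6)} (total capacity 51)

augment #1: 4→2→7 push 1
augment #2: 4→5→7 push 17
augment #3: 4→0→5→7 push 7
augment #4: 4→8→5→7 push 7
augment #5: 4→8→6→7 push 5
augment #6: 4→8→2→1→7 push 2
augment #7: 4→8→2→3→7 push 2
augment #8: 4→8→2→0→5→7 push 6
augment #9: 4→8→2→0→6→7 push 4
max flow = 51; residual-reachable set from 4 gives S-side
cut edges (S→T): {(4,0), (4,2), (4,5), (8,2), (8,5), (8,6)} total cap 51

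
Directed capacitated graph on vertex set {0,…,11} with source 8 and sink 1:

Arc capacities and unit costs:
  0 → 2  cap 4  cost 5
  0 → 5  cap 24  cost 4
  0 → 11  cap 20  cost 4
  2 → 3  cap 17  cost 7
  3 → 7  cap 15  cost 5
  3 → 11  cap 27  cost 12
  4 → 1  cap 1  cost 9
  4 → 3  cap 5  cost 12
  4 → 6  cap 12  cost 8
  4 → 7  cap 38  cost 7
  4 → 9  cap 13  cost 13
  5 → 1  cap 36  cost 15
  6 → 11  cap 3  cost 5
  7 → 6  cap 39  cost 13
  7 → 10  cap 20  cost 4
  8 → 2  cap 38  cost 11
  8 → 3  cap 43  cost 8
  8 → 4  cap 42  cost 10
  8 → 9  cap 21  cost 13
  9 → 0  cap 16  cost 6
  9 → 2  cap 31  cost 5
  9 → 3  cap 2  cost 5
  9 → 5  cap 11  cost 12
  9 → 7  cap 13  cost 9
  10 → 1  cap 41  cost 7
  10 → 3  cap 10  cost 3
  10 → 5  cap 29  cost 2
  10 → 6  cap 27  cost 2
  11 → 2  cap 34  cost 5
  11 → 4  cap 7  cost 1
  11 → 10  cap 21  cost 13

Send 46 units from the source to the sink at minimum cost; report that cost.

shortest-cost path #1: 8→4→1 push 1 @ unit cost 19 (adds 19)
shortest-cost path #2: 8→3→7→10→1 push 15 @ unit cost 24 (adds 360)
shortest-cost path #3: 8→4→7→10→1 push 5 @ unit cost 28 (adds 140)
shortest-cost path #4: 8→9→0→5→1 push 16 @ unit cost 38 (adds 608)
shortest-cost path #5: 8→9→5→1 push 5 @ unit cost 40 (adds 200)
shortest-cost path #6: 8→3→11→10→1 push 4 @ unit cost 40 (adds 160)
total cost = 1487

Minimum cost for 46 units: 1487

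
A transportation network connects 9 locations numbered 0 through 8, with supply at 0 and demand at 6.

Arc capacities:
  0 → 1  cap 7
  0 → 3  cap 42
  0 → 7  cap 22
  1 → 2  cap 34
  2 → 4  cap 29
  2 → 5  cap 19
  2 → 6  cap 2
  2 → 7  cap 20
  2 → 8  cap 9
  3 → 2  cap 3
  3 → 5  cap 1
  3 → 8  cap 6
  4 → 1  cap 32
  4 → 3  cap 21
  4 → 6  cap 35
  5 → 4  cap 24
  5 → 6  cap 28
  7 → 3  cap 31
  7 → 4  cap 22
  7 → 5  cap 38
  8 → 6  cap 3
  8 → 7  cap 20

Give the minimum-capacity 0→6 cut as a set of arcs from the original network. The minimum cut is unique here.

augment #1: 0→1→2→6 push 2
augment #2: 0→3→5→6 push 1
augment #3: 0→3→8→6 push 3
augment #4: 0→7→4→6 push 22
augment #5: 0→1→2→4→6 push 5
augment #6: 0→3→2→4→6 push 3
augment #7: 0→3→8→7→5→6 push 3
max flow = 39; residual-reachable set from 0 gives S-side
cut edges (S→T): {(0,1), (0,7), (3,2), (3,5), (3,8)} total cap 39

Min-cut arcs: {(0,1), (0,7), (3,2), (3,5), (3,8)} (total capacity 39)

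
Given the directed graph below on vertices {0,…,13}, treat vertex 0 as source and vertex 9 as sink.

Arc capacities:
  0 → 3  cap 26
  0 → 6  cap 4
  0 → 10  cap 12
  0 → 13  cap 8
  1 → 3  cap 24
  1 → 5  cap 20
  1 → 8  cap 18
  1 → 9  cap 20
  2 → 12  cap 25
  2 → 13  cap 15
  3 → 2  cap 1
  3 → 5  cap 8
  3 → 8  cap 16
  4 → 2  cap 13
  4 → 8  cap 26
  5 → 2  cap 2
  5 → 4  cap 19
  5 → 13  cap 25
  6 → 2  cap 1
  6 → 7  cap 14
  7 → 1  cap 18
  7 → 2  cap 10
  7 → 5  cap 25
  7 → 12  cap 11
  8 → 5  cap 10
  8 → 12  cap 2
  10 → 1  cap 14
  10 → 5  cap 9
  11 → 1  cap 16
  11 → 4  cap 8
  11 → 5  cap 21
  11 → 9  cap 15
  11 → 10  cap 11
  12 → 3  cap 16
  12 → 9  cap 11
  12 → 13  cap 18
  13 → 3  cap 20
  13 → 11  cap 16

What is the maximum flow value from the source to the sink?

augment #1: 0→10→1→9 bottleneck 12, total now 12
augment #2: 0→13→11→9 bottleneck 8, total now 20
augment #3: 0→3→2→12→9 bottleneck 1, total now 21
augment #4: 0→3→8→12→9 bottleneck 2, total now 23
augment #5: 0→6→2→12→9 bottleneck 1, total now 24
augment #6: 0→6→7→1→9 bottleneck 3, total now 27
augment #7: 0→3→5→2→12→9 bottleneck 2, total now 29
augment #8: 0→3→5→13→11→9 bottleneck 6, total now 35
augment #9: 0→3→8→5→13→11→9 bottleneck 1, total now 36
augment #10: 0→3→8→5→4→2→12→9 bottleneck 5, total now 41
augment #11: 0→3→8→5→13→11→1→9 bottleneck 1, total now 42
augment #12: 0→3→8→5→4→2→6→7→1→9 bottleneck 1, total now 43

Maximum flow value: 43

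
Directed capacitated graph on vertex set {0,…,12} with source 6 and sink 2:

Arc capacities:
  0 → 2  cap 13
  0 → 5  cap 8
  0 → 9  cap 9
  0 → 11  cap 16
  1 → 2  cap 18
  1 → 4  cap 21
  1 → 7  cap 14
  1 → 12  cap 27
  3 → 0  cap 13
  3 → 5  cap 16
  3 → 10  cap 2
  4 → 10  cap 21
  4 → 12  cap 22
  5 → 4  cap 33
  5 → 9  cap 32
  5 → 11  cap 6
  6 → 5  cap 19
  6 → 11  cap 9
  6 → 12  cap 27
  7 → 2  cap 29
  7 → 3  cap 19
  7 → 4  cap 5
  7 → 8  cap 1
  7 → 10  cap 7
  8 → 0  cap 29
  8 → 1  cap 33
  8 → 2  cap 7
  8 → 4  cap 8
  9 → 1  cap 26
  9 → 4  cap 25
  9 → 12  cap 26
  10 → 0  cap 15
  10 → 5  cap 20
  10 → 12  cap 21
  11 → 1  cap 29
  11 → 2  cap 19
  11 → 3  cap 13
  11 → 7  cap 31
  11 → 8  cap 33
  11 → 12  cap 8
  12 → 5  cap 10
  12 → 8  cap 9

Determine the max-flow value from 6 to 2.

Maximum flow value: 47

augment #1: 6→11→2 bottleneck 9, total now 9
augment #2: 6→5→11→2 bottleneck 6, total now 15
augment #3: 6→12→8→2 bottleneck 7, total now 22
augment #4: 6→5→9→1→2 bottleneck 13, total now 35
augment #5: 6→12→8→0→2 bottleneck 2, total now 37
augment #6: 6→12→5→9→1→2 bottleneck 5, total now 42
augment #7: 6→12→5→4→10→0→2 bottleneck 5, total now 47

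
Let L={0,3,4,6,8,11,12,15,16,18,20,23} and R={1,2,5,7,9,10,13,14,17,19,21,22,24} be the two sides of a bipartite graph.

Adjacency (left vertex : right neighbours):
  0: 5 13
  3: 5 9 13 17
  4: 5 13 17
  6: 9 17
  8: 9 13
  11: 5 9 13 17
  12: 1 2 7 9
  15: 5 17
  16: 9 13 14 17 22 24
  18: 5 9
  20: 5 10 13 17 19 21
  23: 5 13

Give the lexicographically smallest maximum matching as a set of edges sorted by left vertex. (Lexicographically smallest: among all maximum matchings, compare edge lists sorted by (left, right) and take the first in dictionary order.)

|M| = 7 (so the lex-smallest maximum matching has 7 edges)
process left vertices in ascending order; for each, take the smallest-labelled available neighbour that still permits 7 edges overall, or leave it unmatched if none does
lex-smallest matching: {0-5, 3-9, 4-13, 6-17, 12-1, 16-14, 20-10}

Lex-smallest maximum matching: {(0,5), (3,9), (4,13), (6,17), (12,1), (16,14), (20,10)}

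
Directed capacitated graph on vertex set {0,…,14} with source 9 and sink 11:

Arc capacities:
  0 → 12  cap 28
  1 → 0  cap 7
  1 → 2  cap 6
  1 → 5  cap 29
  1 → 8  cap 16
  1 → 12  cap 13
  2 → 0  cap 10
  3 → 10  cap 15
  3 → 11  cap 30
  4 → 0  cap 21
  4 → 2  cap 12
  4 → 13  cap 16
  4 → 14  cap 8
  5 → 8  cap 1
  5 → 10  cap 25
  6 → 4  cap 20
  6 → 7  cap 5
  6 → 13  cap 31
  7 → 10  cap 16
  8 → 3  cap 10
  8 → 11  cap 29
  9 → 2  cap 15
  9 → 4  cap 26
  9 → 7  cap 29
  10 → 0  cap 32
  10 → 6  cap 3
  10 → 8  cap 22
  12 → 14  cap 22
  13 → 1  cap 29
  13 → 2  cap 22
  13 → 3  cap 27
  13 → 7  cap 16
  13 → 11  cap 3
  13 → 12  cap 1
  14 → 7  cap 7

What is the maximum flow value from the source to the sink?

Maximum flow value: 32

augment #1: 9→4→13→11 bottleneck 3, total now 3
augment #2: 9→4→13→3→11 bottleneck 13, total now 16
augment #3: 9→7→10→8→11 bottleneck 16, total now 32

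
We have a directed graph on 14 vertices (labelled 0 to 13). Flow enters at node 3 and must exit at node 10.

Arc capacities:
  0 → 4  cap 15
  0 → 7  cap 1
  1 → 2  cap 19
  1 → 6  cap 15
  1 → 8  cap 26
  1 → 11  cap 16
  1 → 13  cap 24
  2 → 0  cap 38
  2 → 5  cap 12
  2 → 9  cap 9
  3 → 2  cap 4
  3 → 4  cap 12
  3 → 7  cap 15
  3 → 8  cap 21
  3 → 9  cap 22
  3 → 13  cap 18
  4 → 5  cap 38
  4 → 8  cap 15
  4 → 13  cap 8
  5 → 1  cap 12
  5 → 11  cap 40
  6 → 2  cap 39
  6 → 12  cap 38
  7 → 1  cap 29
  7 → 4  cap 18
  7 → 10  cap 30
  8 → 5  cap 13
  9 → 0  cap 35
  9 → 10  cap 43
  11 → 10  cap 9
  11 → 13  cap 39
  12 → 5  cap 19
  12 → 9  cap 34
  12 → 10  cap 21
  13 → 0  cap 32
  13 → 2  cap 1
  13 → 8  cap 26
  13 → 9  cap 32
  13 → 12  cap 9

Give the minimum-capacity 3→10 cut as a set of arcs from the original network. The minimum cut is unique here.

Min-cut arcs: {(3,2), (3,4), (3,7), (3,9), (3,13), (8,5)} (total capacity 84)

augment #1: 3→7→10 push 15
augment #2: 3→9→10 push 22
augment #3: 3→2→9→10 push 4
augment #4: 3→13→9→10 push 17
augment #5: 3→13→12→10 push 1
augment #6: 3→4→5→11→10 push 9
augment #7: 3→4→13→12→10 push 3
augment #8: 3→8→5→1→6→12→10 push 12
augment #9: 3→8→5→4→13→12→10 push 1
max flow = 84; residual-reachable set from 3 gives S-side
cut edges (S→T): {(3,2), (3,4), (3,7), (3,9), (3,13), (8,5)} total cap 84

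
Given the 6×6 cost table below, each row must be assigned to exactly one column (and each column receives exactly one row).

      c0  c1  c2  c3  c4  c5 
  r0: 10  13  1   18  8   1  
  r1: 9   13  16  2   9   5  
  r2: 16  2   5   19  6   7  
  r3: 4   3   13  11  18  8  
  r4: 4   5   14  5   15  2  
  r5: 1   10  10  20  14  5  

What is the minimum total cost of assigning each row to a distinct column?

Minimum assignment cost: 15

optimal assignment: row0→col2 (cost 1), row1→col3 (cost 2), row2→col4 (cost 6), row3→col1 (cost 3), row4→col5 (cost 2), row5→col0 (cost 1)
total = 1 + 2 + 6 + 3 + 2 + 1 = 15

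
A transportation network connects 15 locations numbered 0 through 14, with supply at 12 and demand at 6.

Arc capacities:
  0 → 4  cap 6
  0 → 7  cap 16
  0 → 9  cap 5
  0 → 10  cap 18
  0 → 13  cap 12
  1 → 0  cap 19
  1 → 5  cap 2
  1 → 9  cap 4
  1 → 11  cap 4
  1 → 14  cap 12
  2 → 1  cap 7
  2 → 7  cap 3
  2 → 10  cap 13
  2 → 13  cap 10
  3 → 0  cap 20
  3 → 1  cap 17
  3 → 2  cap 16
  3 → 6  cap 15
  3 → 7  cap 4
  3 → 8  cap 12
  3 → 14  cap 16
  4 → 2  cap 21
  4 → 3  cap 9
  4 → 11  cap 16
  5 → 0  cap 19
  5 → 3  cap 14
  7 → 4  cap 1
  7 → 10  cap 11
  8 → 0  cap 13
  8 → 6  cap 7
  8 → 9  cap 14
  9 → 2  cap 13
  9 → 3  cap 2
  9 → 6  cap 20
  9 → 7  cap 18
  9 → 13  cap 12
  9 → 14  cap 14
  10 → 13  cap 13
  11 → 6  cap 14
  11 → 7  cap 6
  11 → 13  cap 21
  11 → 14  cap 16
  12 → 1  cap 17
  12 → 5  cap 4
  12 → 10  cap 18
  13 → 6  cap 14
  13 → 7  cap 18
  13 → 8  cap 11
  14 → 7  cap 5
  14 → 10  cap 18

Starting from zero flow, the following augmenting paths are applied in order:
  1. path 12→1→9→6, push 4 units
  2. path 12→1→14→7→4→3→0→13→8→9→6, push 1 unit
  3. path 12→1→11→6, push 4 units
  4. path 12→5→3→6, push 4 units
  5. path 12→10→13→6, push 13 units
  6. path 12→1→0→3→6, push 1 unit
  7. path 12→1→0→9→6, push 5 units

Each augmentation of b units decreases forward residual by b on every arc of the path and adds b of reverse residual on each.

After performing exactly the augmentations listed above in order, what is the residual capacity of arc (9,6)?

Residual capacity of (9,6): 10

after path 1 (12→1→9→6, push 4): res(9,6)=16
after path 2 (12→1→14→7→4→3→0→13→8→9→6, push 1): res(9,6)=15
after path 3 (12→1→11→6, push 4): res(9,6)=15
after path 4 (12→5→3→6, push 4): res(9,6)=15
after path 5 (12→10→13→6, push 13): res(9,6)=15
after path 6 (12→1→0→3→6, push 1): res(9,6)=15
after path 7 (12→1→0→9→6, push 5): res(9,6)=10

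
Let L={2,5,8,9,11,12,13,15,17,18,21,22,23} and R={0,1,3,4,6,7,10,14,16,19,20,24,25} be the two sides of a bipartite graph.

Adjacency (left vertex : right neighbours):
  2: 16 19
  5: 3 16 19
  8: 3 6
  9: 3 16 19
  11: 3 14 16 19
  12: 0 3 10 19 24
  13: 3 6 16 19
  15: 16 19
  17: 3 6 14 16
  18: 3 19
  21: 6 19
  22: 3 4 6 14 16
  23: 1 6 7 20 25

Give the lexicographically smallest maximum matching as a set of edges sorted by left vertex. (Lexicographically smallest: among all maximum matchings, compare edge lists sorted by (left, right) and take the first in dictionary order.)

|M| = 8 (so the lex-smallest maximum matching has 8 edges)
process left vertices in ascending order; for each, take the smallest-labelled available neighbour that still permits 8 edges overall, or leave it unmatched if none does
lex-smallest matching: {2-16, 5-3, 8-6, 9-19, 11-14, 12-0, 22-4, 23-1}

Lex-smallest maximum matching: {(2,16), (5,3), (8,6), (9,19), (11,14), (12,0), (22,4), (23,1)}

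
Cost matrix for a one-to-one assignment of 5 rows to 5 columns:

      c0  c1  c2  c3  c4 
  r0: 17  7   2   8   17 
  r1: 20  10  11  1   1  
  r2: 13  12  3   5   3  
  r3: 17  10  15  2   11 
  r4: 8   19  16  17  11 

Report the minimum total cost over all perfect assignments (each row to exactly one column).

Minimum assignment cost: 21

optimal assignment: row0→col1 (cost 7), row1→col4 (cost 1), row2→col2 (cost 3), row3→col3 (cost 2), row4→col0 (cost 8)
total = 7 + 1 + 3 + 2 + 8 = 21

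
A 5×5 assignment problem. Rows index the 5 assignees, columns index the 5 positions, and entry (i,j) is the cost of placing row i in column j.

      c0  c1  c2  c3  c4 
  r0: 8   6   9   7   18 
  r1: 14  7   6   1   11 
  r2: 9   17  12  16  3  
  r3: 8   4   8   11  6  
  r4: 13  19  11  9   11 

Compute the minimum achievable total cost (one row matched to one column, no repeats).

optimal assignment: row0→col0 (cost 8), row1→col3 (cost 1), row2→col4 (cost 3), row3→col1 (cost 4), row4→col2 (cost 11)
total = 8 + 1 + 3 + 4 + 11 = 27

Minimum assignment cost: 27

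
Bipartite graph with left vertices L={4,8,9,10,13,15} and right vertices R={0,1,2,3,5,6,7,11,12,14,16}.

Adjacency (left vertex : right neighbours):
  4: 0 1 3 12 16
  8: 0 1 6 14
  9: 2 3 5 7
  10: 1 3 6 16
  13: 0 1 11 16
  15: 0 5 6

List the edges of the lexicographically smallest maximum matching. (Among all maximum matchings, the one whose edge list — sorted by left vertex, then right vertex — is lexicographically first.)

|M| = 6 (so the lex-smallest maximum matching has 6 edges)
process left vertices in ascending order; for each, take the smallest-labelled available neighbour that still permits 6 edges overall, or leave it unmatched if none does
lex-smallest matching: {4-0, 8-1, 9-2, 10-3, 13-11, 15-5}

Lex-smallest maximum matching: {(4,0), (8,1), (9,2), (10,3), (13,11), (15,5)}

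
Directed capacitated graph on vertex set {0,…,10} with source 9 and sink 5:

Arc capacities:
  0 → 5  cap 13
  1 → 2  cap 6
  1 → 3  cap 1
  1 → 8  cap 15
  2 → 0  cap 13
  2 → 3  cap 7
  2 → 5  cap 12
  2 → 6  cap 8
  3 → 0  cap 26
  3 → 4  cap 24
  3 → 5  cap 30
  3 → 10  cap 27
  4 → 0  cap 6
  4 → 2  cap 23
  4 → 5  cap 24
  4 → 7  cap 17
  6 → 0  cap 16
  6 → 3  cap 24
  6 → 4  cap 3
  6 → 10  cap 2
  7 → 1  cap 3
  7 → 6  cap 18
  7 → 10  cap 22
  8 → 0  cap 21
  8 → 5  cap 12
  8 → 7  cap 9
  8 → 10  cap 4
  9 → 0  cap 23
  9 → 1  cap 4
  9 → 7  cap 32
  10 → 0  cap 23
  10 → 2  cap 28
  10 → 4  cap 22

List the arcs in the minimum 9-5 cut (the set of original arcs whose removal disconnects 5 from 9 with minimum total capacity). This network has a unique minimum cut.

augment #1: 9→0→5 push 13
augment #2: 9→1→2→5 push 4
augment #3: 9→7→1→2→5 push 2
augment #4: 9→7→1→3→5 push 1
augment #5: 9→7→6→3→5 push 18
augment #6: 9→7→10→2→5 push 6
augment #7: 9→7→10→4→5 push 5
max flow = 49; residual-reachable set from 9 gives S-side
cut edges (S→T): {(0,5), (9,1), (9,7)} total cap 49

Min-cut arcs: {(0,5), (9,1), (9,7)} (total capacity 49)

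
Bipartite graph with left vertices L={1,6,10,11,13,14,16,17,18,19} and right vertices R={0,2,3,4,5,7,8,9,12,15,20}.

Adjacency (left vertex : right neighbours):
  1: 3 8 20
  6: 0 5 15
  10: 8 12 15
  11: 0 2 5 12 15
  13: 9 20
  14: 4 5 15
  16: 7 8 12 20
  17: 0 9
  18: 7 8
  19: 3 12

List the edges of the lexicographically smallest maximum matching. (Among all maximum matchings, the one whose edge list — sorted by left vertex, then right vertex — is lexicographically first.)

Lex-smallest maximum matching: {(1,3), (6,0), (10,15), (11,2), (13,20), (14,4), (16,7), (17,9), (18,8), (19,12)}

|M| = 10 (so the lex-smallest maximum matching has 10 edges)
process left vertices in ascending order; for each, take the smallest-labelled available neighbour that still permits 10 edges overall, or leave it unmatched if none does
lex-smallest matching: {1-3, 6-0, 10-15, 11-2, 13-20, 14-4, 16-7, 17-9, 18-8, 19-12}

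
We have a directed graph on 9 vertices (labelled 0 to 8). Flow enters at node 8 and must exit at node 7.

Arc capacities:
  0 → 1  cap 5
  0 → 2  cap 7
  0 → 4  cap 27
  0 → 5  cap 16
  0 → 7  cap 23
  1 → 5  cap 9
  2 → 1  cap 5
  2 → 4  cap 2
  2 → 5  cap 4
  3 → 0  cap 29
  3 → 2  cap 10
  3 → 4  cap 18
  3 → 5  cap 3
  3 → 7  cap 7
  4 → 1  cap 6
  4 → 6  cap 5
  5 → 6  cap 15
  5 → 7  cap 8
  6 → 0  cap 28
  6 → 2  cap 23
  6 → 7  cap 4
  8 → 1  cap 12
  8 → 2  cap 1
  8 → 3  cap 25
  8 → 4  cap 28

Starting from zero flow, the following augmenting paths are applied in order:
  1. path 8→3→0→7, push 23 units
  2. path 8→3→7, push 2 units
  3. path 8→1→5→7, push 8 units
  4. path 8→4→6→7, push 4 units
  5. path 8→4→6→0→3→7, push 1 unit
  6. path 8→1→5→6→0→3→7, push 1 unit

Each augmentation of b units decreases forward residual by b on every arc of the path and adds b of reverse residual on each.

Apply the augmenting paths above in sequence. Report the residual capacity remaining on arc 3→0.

Residual capacity of (3,0): 8

after path 1 (8→3→0→7, push 23): res(3,0)=6
after path 2 (8→3→7, push 2): res(3,0)=6
after path 3 (8→1→5→7, push 8): res(3,0)=6
after path 4 (8→4→6→7, push 4): res(3,0)=6
after path 5 (8→4→6→0→3→7, push 1): res(3,0)=7
after path 6 (8→1→5→6→0→3→7, push 1): res(3,0)=8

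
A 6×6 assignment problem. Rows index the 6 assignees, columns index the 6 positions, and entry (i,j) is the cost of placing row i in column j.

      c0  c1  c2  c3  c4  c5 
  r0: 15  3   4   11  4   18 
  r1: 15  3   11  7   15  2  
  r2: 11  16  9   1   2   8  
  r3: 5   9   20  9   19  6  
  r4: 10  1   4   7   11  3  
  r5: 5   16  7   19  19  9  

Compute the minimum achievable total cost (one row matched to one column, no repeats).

optimal assignment: row0→col4 (cost 4), row1→col5 (cost 2), row2→col3 (cost 1), row3→col0 (cost 5), row4→col1 (cost 1), row5→col2 (cost 7)
total = 4 + 2 + 1 + 5 + 1 + 7 = 20

Minimum assignment cost: 20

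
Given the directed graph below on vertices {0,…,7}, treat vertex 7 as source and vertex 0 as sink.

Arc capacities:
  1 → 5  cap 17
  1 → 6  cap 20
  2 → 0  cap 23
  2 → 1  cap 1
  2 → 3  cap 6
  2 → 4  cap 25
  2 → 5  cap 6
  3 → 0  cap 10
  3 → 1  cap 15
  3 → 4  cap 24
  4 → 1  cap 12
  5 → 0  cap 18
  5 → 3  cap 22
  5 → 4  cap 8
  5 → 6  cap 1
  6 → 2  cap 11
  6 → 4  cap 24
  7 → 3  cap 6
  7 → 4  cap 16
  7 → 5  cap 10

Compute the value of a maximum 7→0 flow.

augment #1: 7→3→0 bottleneck 6, total now 6
augment #2: 7→5→0 bottleneck 10, total now 16
augment #3: 7→4→1→5→0 bottleneck 8, total now 24
augment #4: 7→4→1→5→3→0 bottleneck 4, total now 28

Maximum flow value: 28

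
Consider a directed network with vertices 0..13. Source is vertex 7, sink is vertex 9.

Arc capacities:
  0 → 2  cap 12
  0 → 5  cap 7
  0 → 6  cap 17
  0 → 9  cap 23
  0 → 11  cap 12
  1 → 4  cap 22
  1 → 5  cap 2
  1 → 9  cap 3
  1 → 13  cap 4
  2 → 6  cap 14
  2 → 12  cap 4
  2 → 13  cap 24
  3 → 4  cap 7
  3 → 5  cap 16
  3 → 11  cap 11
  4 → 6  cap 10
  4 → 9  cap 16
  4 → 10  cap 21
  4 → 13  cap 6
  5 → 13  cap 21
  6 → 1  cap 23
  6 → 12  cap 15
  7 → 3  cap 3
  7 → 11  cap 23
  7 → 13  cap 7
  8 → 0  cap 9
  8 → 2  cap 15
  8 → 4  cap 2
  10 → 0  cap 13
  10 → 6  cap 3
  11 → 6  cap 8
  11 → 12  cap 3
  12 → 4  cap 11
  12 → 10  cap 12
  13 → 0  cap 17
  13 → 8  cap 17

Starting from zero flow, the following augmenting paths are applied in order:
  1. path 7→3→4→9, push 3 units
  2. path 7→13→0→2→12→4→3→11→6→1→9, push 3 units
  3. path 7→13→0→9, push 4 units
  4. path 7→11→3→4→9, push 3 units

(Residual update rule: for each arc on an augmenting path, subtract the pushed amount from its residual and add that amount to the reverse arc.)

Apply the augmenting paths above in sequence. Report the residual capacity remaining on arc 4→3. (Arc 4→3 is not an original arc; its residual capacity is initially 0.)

Residual capacity of (4,3): 3

after path 1 (7→3→4→9, push 3): res(4,3)=3
after path 2 (7→13→0→2→12→4→3→11→6→1→9, push 3): res(4,3)=0
after path 3 (7→13→0→9, push 4): res(4,3)=0
after path 4 (7→11→3→4→9, push 3): res(4,3)=3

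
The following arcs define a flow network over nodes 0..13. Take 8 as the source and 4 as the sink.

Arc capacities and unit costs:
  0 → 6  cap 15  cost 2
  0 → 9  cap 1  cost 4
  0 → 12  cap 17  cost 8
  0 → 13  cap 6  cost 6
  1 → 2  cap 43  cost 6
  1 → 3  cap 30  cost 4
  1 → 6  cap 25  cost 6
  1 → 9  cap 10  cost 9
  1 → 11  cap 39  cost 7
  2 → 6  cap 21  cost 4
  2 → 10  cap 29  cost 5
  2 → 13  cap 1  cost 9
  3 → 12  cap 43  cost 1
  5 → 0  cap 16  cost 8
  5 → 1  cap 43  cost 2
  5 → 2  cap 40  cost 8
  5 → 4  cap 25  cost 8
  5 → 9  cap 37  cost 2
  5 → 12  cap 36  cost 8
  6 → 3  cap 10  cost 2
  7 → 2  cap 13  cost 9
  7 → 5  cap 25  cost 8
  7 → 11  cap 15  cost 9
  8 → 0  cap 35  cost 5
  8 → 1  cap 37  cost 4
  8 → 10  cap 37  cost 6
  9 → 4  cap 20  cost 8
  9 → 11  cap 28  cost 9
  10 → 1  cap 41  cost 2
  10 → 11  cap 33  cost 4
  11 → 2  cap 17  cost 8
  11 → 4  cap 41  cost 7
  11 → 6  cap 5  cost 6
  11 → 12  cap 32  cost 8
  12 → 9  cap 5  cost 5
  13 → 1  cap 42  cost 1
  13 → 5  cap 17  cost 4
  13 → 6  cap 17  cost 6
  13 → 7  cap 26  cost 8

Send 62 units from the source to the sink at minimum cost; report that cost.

Minimum cost for 62 units: 1157

shortest-cost path #1: 8→10→11→4 push 33 @ unit cost 17 (adds 561)
shortest-cost path #2: 8→0→9→4 push 1 @ unit cost 17 (adds 17)
shortest-cost path #3: 8→1→11→4 push 8 @ unit cost 18 (adds 144)
shortest-cost path #4: 8→1→9→4 push 10 @ unit cost 21 (adds 210)
shortest-cost path #5: 8→1→3→12→9→4 push 5 @ unit cost 22 (adds 110)
shortest-cost path #6: 8→0→13→5→4 push 5 @ unit cost 23 (adds 115)
total cost = 1157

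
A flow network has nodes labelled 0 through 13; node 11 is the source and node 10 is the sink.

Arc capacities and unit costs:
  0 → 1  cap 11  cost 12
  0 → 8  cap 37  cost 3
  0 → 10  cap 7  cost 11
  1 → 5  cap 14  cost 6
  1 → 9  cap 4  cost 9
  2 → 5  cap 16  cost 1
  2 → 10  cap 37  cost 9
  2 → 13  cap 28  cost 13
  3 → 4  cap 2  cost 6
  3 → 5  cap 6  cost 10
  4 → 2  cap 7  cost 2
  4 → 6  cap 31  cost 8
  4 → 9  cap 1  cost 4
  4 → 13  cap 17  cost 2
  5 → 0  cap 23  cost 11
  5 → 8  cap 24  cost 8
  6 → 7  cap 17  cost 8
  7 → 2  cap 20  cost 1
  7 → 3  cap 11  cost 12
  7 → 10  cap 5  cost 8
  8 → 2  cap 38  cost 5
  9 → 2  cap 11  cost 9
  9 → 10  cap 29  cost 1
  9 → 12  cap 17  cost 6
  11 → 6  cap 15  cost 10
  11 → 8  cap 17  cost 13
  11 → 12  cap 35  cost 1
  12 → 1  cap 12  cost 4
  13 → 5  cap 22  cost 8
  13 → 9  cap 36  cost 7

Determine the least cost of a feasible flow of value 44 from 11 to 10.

shortest-cost path #1: 11→12→1→9→10 push 4 @ unit cost 15 (adds 60)
shortest-cost path #2: 11→6→7→10 push 5 @ unit cost 26 (adds 130)
shortest-cost path #3: 11→8→2→10 push 17 @ unit cost 27 (adds 459)
shortest-cost path #4: 11→6→7→2→10 push 10 @ unit cost 28 (adds 280)
shortest-cost path #5: 11→12→1→5→0→10 push 7 @ unit cost 33 (adds 231)
shortest-cost path #6: 11→12→1→5→8→2→10 push 1 @ unit cost 33 (adds 33)
total cost = 1193

Minimum cost for 44 units: 1193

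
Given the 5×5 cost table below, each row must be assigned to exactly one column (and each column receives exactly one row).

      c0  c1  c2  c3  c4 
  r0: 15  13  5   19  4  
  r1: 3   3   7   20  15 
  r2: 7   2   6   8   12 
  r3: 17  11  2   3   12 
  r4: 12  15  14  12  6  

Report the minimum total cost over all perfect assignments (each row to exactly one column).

optimal assignment: row0→col2 (cost 5), row1→col0 (cost 3), row2→col1 (cost 2), row3→col3 (cost 3), row4→col4 (cost 6)
total = 5 + 3 + 2 + 3 + 6 = 19

Minimum assignment cost: 19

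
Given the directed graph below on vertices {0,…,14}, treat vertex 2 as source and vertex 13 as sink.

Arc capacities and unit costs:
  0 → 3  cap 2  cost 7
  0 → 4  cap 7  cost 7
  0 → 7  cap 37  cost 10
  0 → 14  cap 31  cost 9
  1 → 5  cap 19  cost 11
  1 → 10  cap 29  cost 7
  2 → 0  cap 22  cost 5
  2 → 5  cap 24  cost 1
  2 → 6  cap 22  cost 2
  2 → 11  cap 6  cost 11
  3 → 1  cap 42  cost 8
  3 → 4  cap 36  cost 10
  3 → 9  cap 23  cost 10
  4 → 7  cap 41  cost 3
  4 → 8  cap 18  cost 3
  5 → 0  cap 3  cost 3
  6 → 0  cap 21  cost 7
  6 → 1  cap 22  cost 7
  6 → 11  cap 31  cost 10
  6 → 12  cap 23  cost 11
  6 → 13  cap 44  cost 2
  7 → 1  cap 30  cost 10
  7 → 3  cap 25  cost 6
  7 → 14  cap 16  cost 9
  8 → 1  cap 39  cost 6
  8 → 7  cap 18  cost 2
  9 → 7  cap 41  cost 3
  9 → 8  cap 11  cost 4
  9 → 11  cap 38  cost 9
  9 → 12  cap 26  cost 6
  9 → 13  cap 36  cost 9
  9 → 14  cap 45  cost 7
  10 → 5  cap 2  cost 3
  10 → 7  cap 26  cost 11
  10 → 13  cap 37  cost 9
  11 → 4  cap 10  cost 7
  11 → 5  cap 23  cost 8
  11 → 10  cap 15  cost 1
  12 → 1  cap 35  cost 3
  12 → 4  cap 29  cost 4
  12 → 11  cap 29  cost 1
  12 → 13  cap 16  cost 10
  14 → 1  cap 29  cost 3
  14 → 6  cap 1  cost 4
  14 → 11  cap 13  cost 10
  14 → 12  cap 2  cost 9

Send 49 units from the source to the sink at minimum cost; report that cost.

shortest-cost path #1: 2→6→13 push 22 @ unit cost 4 (adds 88)
shortest-cost path #2: 2→5→0→14→6→13 push 1 @ unit cost 19 (adds 19)
shortest-cost path #3: 2→11→10→13 push 6 @ unit cost 21 (adds 126)
shortest-cost path #4: 2→5→0→3→9→13 push 2 @ unit cost 30 (adds 60)
shortest-cost path #5: 2→0→14→1→10→13 push 18 @ unit cost 33 (adds 594)
total cost = 887

Minimum cost for 49 units: 887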